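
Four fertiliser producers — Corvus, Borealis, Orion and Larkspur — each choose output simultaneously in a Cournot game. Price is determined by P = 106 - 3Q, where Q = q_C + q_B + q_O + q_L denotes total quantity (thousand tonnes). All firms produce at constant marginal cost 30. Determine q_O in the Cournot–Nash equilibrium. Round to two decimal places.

A representative firm's profit is π_i = q_i(106 - 3Q) - 30q_i.
Setting ∂π_i/∂q_i = 0 with rivals' quantities fixed: 76 - 6q_i - 3·Σ_{j≠i} q_j = 0.
By symmetry each firm produces the same amount; substituting Σ_{j≠i} q_j = 3q_i yields q_i = 76/15.

5.07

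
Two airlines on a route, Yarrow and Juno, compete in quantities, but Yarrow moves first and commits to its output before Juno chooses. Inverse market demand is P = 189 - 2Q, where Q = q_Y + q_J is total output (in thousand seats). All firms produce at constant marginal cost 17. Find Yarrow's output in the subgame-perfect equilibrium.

43

The follower Juno best-responds to any q_Y: π_J = (189 - 2Q)q_J - 17q_J.
Follower FOC: 172 - 2q_Y - 4q_J = 0, so q_J(q_Y) = (172 - 2q_Y)/4.
The leader anticipates this reaction. Substituting into P = 189 - 2Q gives P = 103 - q_Y, so π_Y = (103 - q_Y)q_Y - 17q_Y.
Leader FOC: 86 - 2q_Y = 0, so q_Y = 43.
Then q_J = (172 - 2·43)/4 = 43/2.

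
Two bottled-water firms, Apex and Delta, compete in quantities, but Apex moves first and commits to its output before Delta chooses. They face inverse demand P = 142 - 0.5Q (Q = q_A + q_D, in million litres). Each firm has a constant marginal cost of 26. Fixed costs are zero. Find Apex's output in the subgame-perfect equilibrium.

116

The follower Delta best-responds to any q_A: π_D = (142 - 0.5Q)q_D - 26q_D.
Follower FOC: 116 - (1/2)q_A - q_D = 0, so q_D(q_A) = (116 - (1/2)q_A).
The leader anticipates this reaction. Substituting into P = 142 - 0.5Q gives P = 84 - (1/4)q_A, so π_A = (84 - (1/4)q_A)q_A - 26q_A.
Leader FOC: 58 - (1/2)q_A = 0, so q_A = 116.
Then q_D = (116 - (1/2)·116) = 58.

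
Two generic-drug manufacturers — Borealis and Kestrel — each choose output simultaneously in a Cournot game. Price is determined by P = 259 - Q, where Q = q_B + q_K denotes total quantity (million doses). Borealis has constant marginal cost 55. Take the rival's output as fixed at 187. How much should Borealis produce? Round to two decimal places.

With the rival's output fixed at 187, Borealis's profit is π_B = (259 - 187 - q_B)q_B - (55q_B) = (72 - q_B)q_B - (55q_B).
∂π_B/∂q_B = 17 - 2q_B = 0, so q_B = 17/2.

8.50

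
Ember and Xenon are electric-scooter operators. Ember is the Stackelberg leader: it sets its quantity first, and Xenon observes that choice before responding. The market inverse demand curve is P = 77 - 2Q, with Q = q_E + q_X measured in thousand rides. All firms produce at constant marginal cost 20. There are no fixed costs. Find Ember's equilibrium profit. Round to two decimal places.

203.06

The follower Xenon best-responds to any q_E: π_X = (77 - 2Q)q_X - 20q_X.
Setting the follower's marginal profit to zero, 57 - 2q_E - 4q_X = 0, i.e. q_X = (57 - 2q_E)/4.
Ember substitutes q_X(q_E) into its own profit: π_E = q_E(77 - 2q_E - (57 - 2q_E)/2) - 20q_E = (97/2 - q_E)q_E - 20q_E.
Leader FOC: 57/2 - 2q_E = 0, so q_E = 57/4.
Then q_X = (57 - 2·(57/4))/4 = 57/8.
Price P = 77 - 2·(171/8) = 137/4.
Ember's profit: (137/4 - 20)·(57/4) = 203.0625.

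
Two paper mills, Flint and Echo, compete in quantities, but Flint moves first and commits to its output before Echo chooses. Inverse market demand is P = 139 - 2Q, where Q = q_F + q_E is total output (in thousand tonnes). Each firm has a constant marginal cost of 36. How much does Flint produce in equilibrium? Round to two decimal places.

Solve by backward induction. Given q_F, the follower Echo maximises π_E = (139 - 2q_F - 2q_E)q_E - 36q_E.
Setting the follower's marginal profit to zero, 103 - 2q_F - 4q_E = 0, i.e. q_E = (103 - 2q_F)/4.
The leader anticipates this reaction. Substituting into P = 139 - 2Q gives P = 175/2 - q_F, so π_F = (175/2 - q_F)q_F - 36q_F.
Leader FOC: 103/2 - 2q_F = 0, so q_F = 103/4.
Then q_E = (103 - 2·(103/4))/4 = 103/8.

25.75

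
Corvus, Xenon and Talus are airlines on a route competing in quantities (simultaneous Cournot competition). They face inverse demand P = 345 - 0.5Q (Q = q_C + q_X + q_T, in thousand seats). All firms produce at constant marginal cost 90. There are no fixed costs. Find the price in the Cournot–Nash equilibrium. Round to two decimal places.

153.75

Each firm earns π_i = (345 - 0.5Q)q_i - 90q_i.
First-order condition (treating rivals' output as given): 255 - q_i - (1/2)·Σ_{j≠i} q_j = 0.
With identical firms every q_j equals q_i, so Σ_{j≠i} q_j = 2q_i and 255 = 2q_i, giving q_i = 255/2.
Total output Q = 765/2, so price P = 345 - (1/2)·(765/2) = 615/4.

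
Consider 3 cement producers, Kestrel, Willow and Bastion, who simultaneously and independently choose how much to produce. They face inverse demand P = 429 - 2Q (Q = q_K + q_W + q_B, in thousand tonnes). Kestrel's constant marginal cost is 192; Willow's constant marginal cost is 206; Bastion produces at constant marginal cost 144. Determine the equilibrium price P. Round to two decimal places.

Kestrel's profit: π_K = (429 - 2Q)q_K - (192q_K). Setting ∂π_K/∂q_K = 0: 237 - 4q_K - 2(q_W + q_B) = 0.
Willow's profit: π_W = (429 - 2Q)q_W - (206q_W). Setting ∂π_W/∂q_W = 0: 223 - 4q_W - 2(q_K + q_B) = 0.
Bastion's first-order condition: 285 - 4q_B - 2(q_K + q_W) = 0.
Adding the 3 first-order conditions: 745 − 8Q = 0, so Q = 745/8.
Back-substituting: q_K = (237 − 745/4)/2 = 203/8, q_W = (223 − 745/4)/2 = 147/8, q_B = (285 − 745/4)/2 = 395/8.
Total output Q = 745/8, so price P = 429 - 2·(745/8) = 971/4.

242.75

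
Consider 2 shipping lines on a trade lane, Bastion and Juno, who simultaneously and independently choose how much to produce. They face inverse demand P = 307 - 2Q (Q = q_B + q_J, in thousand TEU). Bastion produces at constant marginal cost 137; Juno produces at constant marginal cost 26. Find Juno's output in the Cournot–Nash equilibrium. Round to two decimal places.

Bastion's profit: π_B = (307 - 2Q)q_B - (137q_B). Setting ∂π_B/∂q_B = 0: 170 - 4q_B - 2(q_J) = 0.
Juno's profit: π_J = (307 - 2Q)q_J - (26q_J). Setting ∂π_J/∂q_J = 0: 281 - 4q_J - 2(q_B) = 0.
Rearranging gives the reaction functions q_B = (170 - 2q_J)/4 and q_J = (281 - 2q_B)/4.
Solving the pair: q_B = 59/6, q_J = 196/3.

65.33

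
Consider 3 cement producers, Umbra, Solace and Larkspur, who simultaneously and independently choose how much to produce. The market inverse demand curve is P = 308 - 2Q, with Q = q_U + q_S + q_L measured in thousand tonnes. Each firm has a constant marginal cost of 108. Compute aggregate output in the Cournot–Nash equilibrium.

A representative firm's profit is π_i = q_i(308 - 2Q) - 108q_i.
First-order condition (treating rivals' output as given): 200 - 4q_i - 2·Σ_{j≠i} q_j = 0.
By symmetry each firm produces the same amount; substituting Σ_{j≠i} q_j = 2q_i yields q_i = 200/8 = 25.
Total output Q = 25 + 25 + 25 = 75.

75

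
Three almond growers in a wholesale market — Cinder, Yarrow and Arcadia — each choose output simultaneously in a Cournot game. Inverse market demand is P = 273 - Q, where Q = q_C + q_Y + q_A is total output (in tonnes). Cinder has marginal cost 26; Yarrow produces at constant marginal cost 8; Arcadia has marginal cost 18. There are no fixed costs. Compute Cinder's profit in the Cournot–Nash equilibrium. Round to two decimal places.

3052.56

Cinder's profit: π_C = (273 - Q)q_C - (26q_C). Setting ∂π_C/∂q_C = 0: 247 - 2q_C - (q_Y + q_A) = 0.
Yarrow's profit: π_Y = (273 - Q)q_Y - (8q_Y). Setting ∂π_Y/∂q_Y = 0: 265 - 2q_Y - (q_C + q_A) = 0.
Arcadia's profit: π_A = (273 - Q)q_A - (18q_A). Setting ∂π_A/∂q_A = 0: 255 - 2q_A - (q_C + q_Y) = 0.
Summing all 3 equations gives 767 − 4Q = 0, hence Q = 767/4.
Back-substituting: q_C = (247 − 767/4) = 221/4, q_Y = (265 − 767/4) = 293/4, q_A = (255 − 767/4) = 253/4.
Price P = 273 - 767/4 = 325/4.
Cinder's profit: (325/4 - 26)·(221/4) = 3052.5625.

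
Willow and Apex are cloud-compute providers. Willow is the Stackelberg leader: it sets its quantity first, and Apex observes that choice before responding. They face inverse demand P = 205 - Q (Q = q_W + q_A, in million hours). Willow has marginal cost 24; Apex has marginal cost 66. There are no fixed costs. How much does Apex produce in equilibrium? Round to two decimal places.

13.75

Solve by backward induction. Given q_W, the follower Apex maximises π_A = (205 - q_W - q_A)q_A - 66q_A.
Setting the follower's marginal profit to zero, 139 - q_W - 2q_A = 0, i.e. q_A = (139 - q_W)/2.
The leader anticipates this reaction. Substituting into P = 205 - Q gives P = 271/2 - (1/2)q_W, so π_W = (271/2 - (1/2)q_W)q_W - 24q_W.
The leader's first-order condition 223/2 - q_W = 0 yields q_W = 223/2.
Then q_A = (139 - 223/2)/2 = 55/4.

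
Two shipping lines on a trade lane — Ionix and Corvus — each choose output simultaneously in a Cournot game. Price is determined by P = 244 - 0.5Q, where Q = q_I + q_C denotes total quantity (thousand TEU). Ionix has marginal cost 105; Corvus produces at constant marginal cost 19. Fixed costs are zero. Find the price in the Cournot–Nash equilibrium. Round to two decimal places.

122.67

Ionix's profit: π_I = (244 - 0.5Q)q_I - (105q_I). Setting ∂π_I/∂q_I = 0: 139 - q_I - (1/2)(q_C) = 0.
Corvus's profit: π_C = (244 - 0.5Q)q_C - (19q_C). Setting ∂π_C/∂q_C = 0: 225 - q_C - (1/2)(q_I) = 0.
Best responses: q_I = (139 - (1/2)q_C), q_C = (225 - (1/2)q_I).
Solving the pair: q_I = 106/3, q_C = 622/3.
Total output Q = 728/3, so price P = 244 - (1/2)·(728/3) = 368/3.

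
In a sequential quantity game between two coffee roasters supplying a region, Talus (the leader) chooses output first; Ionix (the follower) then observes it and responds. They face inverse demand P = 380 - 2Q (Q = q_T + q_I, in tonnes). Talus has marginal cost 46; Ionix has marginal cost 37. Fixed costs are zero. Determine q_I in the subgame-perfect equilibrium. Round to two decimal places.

45.13

Solve by backward induction. Given q_T, the follower Ionix maximises π_I = (380 - 2q_T - 2q_I)q_I - 37q_I.
Follower FOC: 343 - 2q_T - 4q_I = 0, so q_I(q_T) = (343 - 2q_T)/4.
The leader anticipates this reaction. Substituting into P = 380 - 2Q gives P = 417/2 - q_T, so π_T = (417/2 - q_T)q_T - 46q_T.
Maximising: ∂π_T/∂q_T = 325/2 - 2q_T = 0, giving q_T = 325/4.
Then q_I = (343 - 2·(325/4))/4 = 361/8.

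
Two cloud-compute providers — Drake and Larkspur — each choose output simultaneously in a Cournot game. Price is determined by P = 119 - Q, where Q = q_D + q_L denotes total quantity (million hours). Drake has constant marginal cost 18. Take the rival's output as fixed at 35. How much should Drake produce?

33

With the rival's output fixed at 35, Drake's profit is π_D = (119 - 35 - q_D)q_D - (18q_D) = (84 - q_D)q_D - (18q_D).
∂π_D/∂q_D = 66 - 2q_D = 0, so q_D = 33.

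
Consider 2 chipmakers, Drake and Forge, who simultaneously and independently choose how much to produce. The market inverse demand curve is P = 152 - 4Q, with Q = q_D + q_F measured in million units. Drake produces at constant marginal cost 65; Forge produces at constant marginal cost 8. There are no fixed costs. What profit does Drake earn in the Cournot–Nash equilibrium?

Drake's profit: π_D = (152 - 4Q)q_D - (65q_D). Setting ∂π_D/∂q_D = 0: 87 - 8q_D - 4(q_F) = 0.
Forge's first-order condition: 144 - 8q_F - 4(q_D) = 0.
Best responses: q_D = (87 - 4q_F)/8, q_F = (144 - 4q_D)/8.
Substituting one into the other gives q_D = 5/2 and q_F = 67/4.
Price P = 152 - 4·(77/4) = 75.
Drake's profit: (75 - 65)·(5/2) = 25.

25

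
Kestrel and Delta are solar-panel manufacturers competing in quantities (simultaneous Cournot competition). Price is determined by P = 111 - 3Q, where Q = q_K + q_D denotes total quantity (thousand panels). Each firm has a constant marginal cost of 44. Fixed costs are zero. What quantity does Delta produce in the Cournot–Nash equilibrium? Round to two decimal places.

A representative firm's profit is π_i = q_i(111 - 3Q) - 44q_i.
First-order condition (treating rivals' output as given): 67 - 6q_i - 3q_j = 0.
With identical firms every q_j equals q_i, so q_j = q_i and 67 = 9q_i, giving q_i = 67/9.

7.44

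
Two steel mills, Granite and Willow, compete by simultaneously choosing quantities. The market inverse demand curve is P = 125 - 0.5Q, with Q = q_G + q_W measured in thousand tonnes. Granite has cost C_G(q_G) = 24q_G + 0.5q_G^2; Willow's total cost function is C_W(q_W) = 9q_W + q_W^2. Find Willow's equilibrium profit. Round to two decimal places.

1494.54

Granite's profit: π_G = (125 - 0.5Q)q_G - (24q_G + (1/2)q_G²). Setting ∂π_G/∂q_G = 0: 101 - 2q_G - (1/2)(q_W) = 0.
Willow's first-order condition: 116 - 3q_W - (1/2)(q_G) = 0.
Best responses: q_G = (101 - (1/2)q_W)/2, q_W = (116 - (1/2)q_G)/3.
Substituting one into the other gives q_G = 980/23 and q_W = 726/23.
Price P = 125 - (1/2)·(1706/23) = 87.9130.
Willow's profit: 87.9130·(726/23) - 9·(726/23) - (726/23)² = 1494.5444.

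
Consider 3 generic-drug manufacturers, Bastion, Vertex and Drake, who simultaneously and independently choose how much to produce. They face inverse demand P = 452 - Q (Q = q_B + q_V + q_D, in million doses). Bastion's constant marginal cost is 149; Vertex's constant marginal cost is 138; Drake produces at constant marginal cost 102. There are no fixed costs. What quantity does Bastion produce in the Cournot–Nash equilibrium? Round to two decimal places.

Bastion's profit: π_B = (452 - Q)q_B - (149q_B). Setting ∂π_B/∂q_B = 0: 303 - 2q_B - (q_V + q_D) = 0.
Vertex's profit: π_V = (452 - Q)q_V - (138q_V). Setting ∂π_V/∂q_V = 0: 314 - 2q_V - (q_B + q_D) = 0.
Drake's profit: π_D = (452 - Q)q_D - (102q_D). Setting ∂π_D/∂q_D = 0: 350 - 2q_D - (q_B + q_V) = 0.
Summing all 3 equations gives 967 − 4Q = 0, hence Q = 967/4.
Back-substituting: q_B = (303 − 967/4) = 245/4, q_V = (314 − 967/4) = 289/4, q_D = (350 − 967/4) = 433/4.

61.25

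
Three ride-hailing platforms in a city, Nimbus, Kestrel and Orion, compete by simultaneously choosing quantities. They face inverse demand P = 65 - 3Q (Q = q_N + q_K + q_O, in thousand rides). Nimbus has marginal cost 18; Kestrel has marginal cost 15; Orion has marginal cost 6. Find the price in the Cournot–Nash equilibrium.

26

Nimbus's profit: π_N = (65 - 3Q)q_N - (18q_N). Setting ∂π_N/∂q_N = 0: 47 - 6q_N - 3(q_K + q_O) = 0.
Kestrel's profit: π_K = (65 - 3Q)q_K - (15q_K). Setting ∂π_K/∂q_K = 0: 50 - 6q_K - 3(q_N + q_O) = 0.
Orion's first-order condition: 59 - 6q_O - 3(q_N + q_K) = 0.
Summing all 3 equations gives 156 − 12Q = 0, hence Q = 13.
Back-substituting: q_N = (47 − 39)/3 = 8/3, q_K = (50 − 39)/3 = 11/3, q_O = (59 − 39)/3 = 20/3.
Total output Q = 13, so price P = 65 - 3·13 = 26.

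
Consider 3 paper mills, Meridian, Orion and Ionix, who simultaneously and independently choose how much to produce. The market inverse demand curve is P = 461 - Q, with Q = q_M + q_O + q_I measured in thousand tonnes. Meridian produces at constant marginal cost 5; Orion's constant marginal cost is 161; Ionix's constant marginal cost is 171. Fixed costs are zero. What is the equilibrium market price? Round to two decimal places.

199.50

Meridian's profit: π_M = (461 - Q)q_M - (5q_M). Setting ∂π_M/∂q_M = 0: 456 - 2q_M - (q_O + q_I) = 0.
Orion's profit: π_O = (461 - Q)q_O - (161q_O). Setting ∂π_O/∂q_O = 0: 300 - 2q_O - (q_M + q_I) = 0.
Ionix's profit: π_I = (461 - Q)q_I - (171q_I). Setting ∂π_I/∂q_I = 0: 290 - 2q_I - (q_M + q_O) = 0.
Adding the 3 conditions: 1046 − 2Q − 2Q = 0, i.e. Q = 523/2.
Back-substituting: q_M = (456 − 523/2) = 389/2, q_O = (300 − 523/2) = 77/2, q_I = (290 − 523/2) = 57/2.
Total output Q = 523/2, so price P = 461 - 523/2 = 399/2.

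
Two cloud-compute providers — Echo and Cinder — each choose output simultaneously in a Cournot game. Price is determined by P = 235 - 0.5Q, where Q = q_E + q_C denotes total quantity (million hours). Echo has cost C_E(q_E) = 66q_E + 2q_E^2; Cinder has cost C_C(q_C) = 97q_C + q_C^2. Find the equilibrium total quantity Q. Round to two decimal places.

70.75

Echo's profit: π_E = (235 - 0.5Q)q_E - (66q_E + 2q_E²). Setting ∂π_E/∂q_E = 0: 169 - 5q_E - (1/2)(q_C) = 0.
Cinder's profit: π_C = (235 - 0.5Q)q_C - (97q_C + q_C²). Setting ∂π_C/∂q_C = 0: 138 - 3q_C - (1/2)(q_E) = 0.
So q_E = (169 - (1/2)q_C)/5 and q_C = (138 - (1/2)q_E)/3.
Solving the pair: q_E = 1752/59, q_C = 41.0508.
Total output Q = 1752/59 + 41.0508 = 70.7458.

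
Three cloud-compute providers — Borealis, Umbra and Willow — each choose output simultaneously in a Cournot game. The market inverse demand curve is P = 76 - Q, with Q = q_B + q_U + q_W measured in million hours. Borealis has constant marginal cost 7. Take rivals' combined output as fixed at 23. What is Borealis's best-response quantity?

With rivals' combined output fixed at 23, Borealis's profit is π_B = (76 - 23 - q_B)q_B - (7q_B) = (53 - q_B)q_B - (7q_B).
∂π_B/∂q_B = 46 - 2q_B = 0, so q_B = 23.

23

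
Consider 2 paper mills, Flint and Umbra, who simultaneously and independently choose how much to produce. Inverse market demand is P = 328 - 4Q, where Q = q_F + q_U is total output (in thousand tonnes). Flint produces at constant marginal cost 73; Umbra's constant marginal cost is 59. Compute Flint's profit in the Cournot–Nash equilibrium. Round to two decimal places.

Flint's profit: π_F = (328 - 4Q)q_F - (73q_F). Setting ∂π_F/∂q_F = 0: 255 - 8q_F - 4(q_U) = 0.
Umbra's first-order condition: 269 - 8q_U - 4(q_F) = 0.
So q_F = (255 - 4q_U)/8 and q_U = (269 - 4q_F)/8.
Solving the pair: q_F = 241/12, q_U = 283/12.
Price P = 328 - 4·(131/3) = 460/3.
Flint's profit: (460/3 - 73)·(241/12) = 1613.3611.

1613.36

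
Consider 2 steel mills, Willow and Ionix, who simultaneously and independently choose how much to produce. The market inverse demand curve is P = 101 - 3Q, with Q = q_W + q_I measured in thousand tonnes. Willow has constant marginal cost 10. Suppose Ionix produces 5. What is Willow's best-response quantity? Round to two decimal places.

12.67

With the rival's output fixed at 5, Willow's profit is π_W = (101 - 3·5 - 3q_W)q_W - (10q_W) = (86 - 3q_W)q_W - (10q_W).
∂π_W/∂q_W = 76 - 6q_W = 0, so q_W = 38/3.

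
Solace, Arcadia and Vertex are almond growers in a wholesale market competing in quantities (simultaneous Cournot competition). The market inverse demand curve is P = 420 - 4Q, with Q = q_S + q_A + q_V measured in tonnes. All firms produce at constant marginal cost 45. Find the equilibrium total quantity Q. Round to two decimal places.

Each firm earns π_i = (420 - 4Q)q_i - 45q_i.
First-order condition (treating rivals' output as given): 375 - 8q_i - 4·Σ_{j≠i} q_j = 0.
By symmetry each firm produces the same amount; substituting Σ_{j≠i} q_j = 2q_i yields q_i = 375/16.
Total output Q = 375/16 + 375/16 + 375/16 = 1125/16.

70.31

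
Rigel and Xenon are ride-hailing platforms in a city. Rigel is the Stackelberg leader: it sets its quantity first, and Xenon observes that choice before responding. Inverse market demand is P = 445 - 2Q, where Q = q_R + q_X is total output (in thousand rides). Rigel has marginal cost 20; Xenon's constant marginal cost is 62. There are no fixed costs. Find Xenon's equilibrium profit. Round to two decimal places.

2793.78

The follower Xenon best-responds to any q_R: π_X = (445 - 2Q)q_X - 62q_X.
∂π_X/∂q_X = 383 - 2q_R - 4q_X = 0 gives the reaction function q_X = (383 - 2q_R)/4.
The leader anticipates this reaction. Substituting into P = 445 - 2Q gives P = 507/2 - q_R, so π_R = (507/2 - q_R)q_R - 20q_R.
Leader FOC: 467/2 - 2q_R = 0, so q_R = 467/4.
Then q_X = (383 - 2·(467/4))/4 = 299/8.
Price P = 445 - 2·(1233/8) = 547/4.
Xenon's profit: (547/4 - 62)·(299/8) = 2793.7813.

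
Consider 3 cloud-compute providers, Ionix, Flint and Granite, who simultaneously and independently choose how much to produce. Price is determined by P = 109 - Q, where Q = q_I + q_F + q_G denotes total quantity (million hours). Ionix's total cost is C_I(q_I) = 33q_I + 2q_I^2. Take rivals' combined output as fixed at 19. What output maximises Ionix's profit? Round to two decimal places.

9.50

With rivals' combined output fixed at 19, Ionix's profit is π_I = (109 - 19 - q_I)q_I - (33q_I + 2q_I²) = (90 - q_I)q_I - (33q_I + 2q_I²).
∂π_I/∂q_I = 57 - 6q_I = 0, so q_I = 19/2.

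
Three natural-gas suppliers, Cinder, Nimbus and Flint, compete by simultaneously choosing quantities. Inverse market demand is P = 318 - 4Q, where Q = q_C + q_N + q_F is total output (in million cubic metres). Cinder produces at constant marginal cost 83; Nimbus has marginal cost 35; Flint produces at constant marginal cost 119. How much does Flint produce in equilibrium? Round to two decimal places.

4.94

Cinder's profit: π_C = (318 - 4Q)q_C - (83q_C). Setting ∂π_C/∂q_C = 0: 235 - 8q_C - 4(q_N + q_F) = 0.
Nimbus's profit: π_N = (318 - 4Q)q_N - (35q_N). Setting ∂π_N/∂q_N = 0: 283 - 8q_N - 4(q_C + q_F) = 0.
Flint's first-order condition: 199 - 8q_F - 4(q_C + q_N) = 0.
Summing all 3 equations gives 717 − 16Q = 0, hence Q = 717/16.
Back-substituting: q_C = (235 − 717/4)/4 = 223/16, q_N = (283 − 717/4)/4 = 415/16, q_F = (199 − 717/4)/4 = 79/16.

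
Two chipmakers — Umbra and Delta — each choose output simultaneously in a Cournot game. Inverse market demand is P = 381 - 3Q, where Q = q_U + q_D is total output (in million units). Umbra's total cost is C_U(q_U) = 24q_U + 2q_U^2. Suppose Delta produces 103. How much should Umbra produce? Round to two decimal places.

4.80

With the rival's output fixed at 103, Umbra's profit is π_U = (381 - 3·103 - 3q_U)q_U - (24q_U + 2q_U²) = (72 - 3q_U)q_U - (24q_U + 2q_U²).
∂π_U/∂q_U = 48 - 10q_U = 0, so q_U = 24/5.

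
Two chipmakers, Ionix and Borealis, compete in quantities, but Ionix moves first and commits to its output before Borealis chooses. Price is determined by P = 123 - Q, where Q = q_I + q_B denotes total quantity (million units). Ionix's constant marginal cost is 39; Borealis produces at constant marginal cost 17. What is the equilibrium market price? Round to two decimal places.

54.50

The follower Borealis best-responds to any q_I: π_B = (123 - Q)q_B - 17q_B.
∂π_B/∂q_B = 106 - q_I - 2q_B = 0 gives the reaction function q_B = (106 - q_I)/2.
Ionix substitutes q_B(q_I) into its own profit: π_I = q_I(123 - q_I - (106 - q_I)/2) - 39q_I = (70 - (1/2)q_I)q_I - 39q_I.
Maximising: ∂π_I/∂q_I = 31 - q_I = 0, giving q_I = 31.
Then q_B = (106 - 31)/2 = 75/2.
Total output Q = 137/2, so price P = 123 - 137/2 = 109/2.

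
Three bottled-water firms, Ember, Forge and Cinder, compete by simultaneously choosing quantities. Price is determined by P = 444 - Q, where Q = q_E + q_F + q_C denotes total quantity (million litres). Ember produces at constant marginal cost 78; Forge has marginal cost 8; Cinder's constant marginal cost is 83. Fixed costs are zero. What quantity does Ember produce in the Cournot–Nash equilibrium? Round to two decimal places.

Ember's profit: π_E = (444 - Q)q_E - (78q_E). Setting ∂π_E/∂q_E = 0: 366 - 2q_E - (q_F + q_C) = 0.
Forge's profit: π_F = (444 - Q)q_F - (8q_F). Setting ∂π_F/∂q_F = 0: 436 - 2q_F - (q_E + q_C) = 0.
Cinder's profit: π_C = (444 - Q)q_C - (83q_C). Setting ∂π_C/∂q_C = 0: 361 - 2q_C - (q_E + q_F) = 0.
Summing all 3 equations gives 1163 − 4Q = 0, hence Q = 1163/4.
Back-substituting: q_E = (366 − 1163/4) = 301/4, q_F = (436 − 1163/4) = 581/4, q_C = (361 − 1163/4) = 281/4.

75.25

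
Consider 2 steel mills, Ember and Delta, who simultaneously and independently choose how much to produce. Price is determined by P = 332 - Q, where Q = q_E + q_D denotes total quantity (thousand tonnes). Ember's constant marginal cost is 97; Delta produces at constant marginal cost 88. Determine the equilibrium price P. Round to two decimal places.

172.33

Ember's profit: π_E = (332 - Q)q_E - (97q_E). Setting ∂π_E/∂q_E = 0: 235 - 2q_E - (q_D) = 0.
Delta's profit: π_D = (332 - Q)q_D - (88q_D). Setting ∂π_D/∂q_D = 0: 244 - 2q_D - (q_E) = 0.
So q_E = (235 - q_D)/2 and q_D = (244 - q_E)/2.
Solving the pair: q_E = 226/3, q_D = 253/3.
Total output Q = 479/3, so price P = 332 - 479/3 = 517/3.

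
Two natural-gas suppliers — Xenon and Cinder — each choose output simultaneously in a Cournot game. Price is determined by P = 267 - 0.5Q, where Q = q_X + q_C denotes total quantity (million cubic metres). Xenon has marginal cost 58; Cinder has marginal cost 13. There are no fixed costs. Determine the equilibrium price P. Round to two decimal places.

112.67

Xenon's profit: π_X = (267 - 0.5Q)q_X - (58q_X). Setting ∂π_X/∂q_X = 0: 209 - q_X - (1/2)(q_C) = 0.
Cinder's profit: π_C = (267 - 0.5Q)q_C - (13q_C). Setting ∂π_C/∂q_C = 0: 254 - q_C - (1/2)(q_X) = 0.
So q_X = (209 - (1/2)q_C) and q_C = (254 - (1/2)q_X).
Substituting one into the other gives q_X = 328/3 and q_C = 598/3.
Total output Q = 926/3, so price P = 267 - (1/2)·(926/3) = 338/3.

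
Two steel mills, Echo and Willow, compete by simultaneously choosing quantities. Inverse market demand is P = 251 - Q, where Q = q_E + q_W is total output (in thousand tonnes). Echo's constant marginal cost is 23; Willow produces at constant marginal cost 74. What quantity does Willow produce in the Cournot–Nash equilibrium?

Echo's profit: π_E = (251 - Q)q_E - (23q_E). Setting ∂π_E/∂q_E = 0: 228 - 2q_E - (q_W) = 0.
Willow's first-order condition: 177 - 2q_W - (q_E) = 0.
Best responses: q_E = (228 - q_W)/2, q_W = (177 - q_E)/2.
Solving the pair: q_E = 93, q_W = 42.

42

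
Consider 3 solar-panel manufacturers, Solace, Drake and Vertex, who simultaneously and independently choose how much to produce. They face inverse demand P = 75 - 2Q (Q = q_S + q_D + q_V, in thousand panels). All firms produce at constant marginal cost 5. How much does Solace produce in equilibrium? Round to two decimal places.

8.75

Each firm earns π_i = (75 - 2Q)q_i - 5q_i.
Setting ∂π_i/∂q_i = 0 with rivals' quantities fixed: 70 - 4q_i - 2·Σ_{j≠i} q_j = 0.
By symmetry each firm produces the same amount; substituting Σ_{j≠i} q_j = 2q_i yields q_i = 70/8 = 35/4.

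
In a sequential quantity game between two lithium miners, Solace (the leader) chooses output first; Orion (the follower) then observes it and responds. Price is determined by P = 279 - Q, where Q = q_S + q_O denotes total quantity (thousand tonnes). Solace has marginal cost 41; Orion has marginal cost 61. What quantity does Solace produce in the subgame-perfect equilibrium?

Solve by backward induction. Given q_S, the follower Orion maximises π_O = (279 - q_S - q_O)q_O - 61q_O.
∂π_O/∂q_O = 218 - q_S - 2q_O = 0 gives the reaction function q_O = (218 - q_S)/2.
Solace substitutes q_O(q_S) into its own profit: π_S = q_S(279 - q_S - (218 - q_S)/2) - 41q_S = (170 - (1/2)q_S)q_S - 41q_S.
Maximising: ∂π_S/∂q_S = 129 - q_S = 0, giving q_S = 129.
Then q_O = (218 - 129)/2 = 89/2.

129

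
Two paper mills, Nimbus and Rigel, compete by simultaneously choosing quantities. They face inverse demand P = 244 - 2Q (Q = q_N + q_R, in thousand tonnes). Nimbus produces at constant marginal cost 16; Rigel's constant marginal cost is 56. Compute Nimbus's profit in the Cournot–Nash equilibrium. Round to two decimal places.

Nimbus's profit: π_N = (244 - 2Q)q_N - (16q_N). Setting ∂π_N/∂q_N = 0: 228 - 4q_N - 2(q_R) = 0.
Rigel's first-order condition: 188 - 4q_R - 2(q_N) = 0.
So q_N = (228 - 2q_R)/4 and q_R = (188 - 2q_N)/4.
Solving the pair: q_N = 134/3, q_R = 74/3.
Price P = 244 - 2·(208/3) = 316/3.
Nimbus's profit: (316/3 - 16)·(134/3) = 3990.2222.

3990.22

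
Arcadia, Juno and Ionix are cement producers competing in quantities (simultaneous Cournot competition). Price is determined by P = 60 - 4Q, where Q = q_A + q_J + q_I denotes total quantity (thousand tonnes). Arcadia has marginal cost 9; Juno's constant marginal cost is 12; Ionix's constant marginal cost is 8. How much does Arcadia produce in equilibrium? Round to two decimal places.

3.31

Arcadia's profit: π_A = (60 - 4Q)q_A - (9q_A). Setting ∂π_A/∂q_A = 0: 51 - 8q_A - 4(q_J + q_I) = 0.
Juno's first-order condition: 48 - 8q_J - 4(q_A + q_I) = 0.
Ionix's first-order condition: 52 - 8q_I - 4(q_A + q_J) = 0.
Adding the 3 first-order conditions: 151 − 16Q = 0, so Q = 151/16.
Back-substituting: q_A = (51 − 151/4)/4 = 53/16, q_J = (48 − 151/4)/4 = 41/16, q_I = (52 − 151/4)/4 = 57/16.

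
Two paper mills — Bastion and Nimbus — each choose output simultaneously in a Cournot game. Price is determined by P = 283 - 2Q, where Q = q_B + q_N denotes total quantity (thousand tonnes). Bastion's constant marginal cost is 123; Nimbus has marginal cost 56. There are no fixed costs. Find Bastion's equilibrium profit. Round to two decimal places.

Bastion's profit: π_B = (283 - 2Q)q_B - (123q_B). Setting ∂π_B/∂q_B = 0: 160 - 4q_B - 2(q_N) = 0.
Nimbus's first-order condition: 227 - 4q_N - 2(q_B) = 0.
Best responses: q_B = (160 - 2q_N)/4, q_N = (227 - 2q_B)/4.
Substituting one into the other gives q_B = 31/2 and q_N = 49.
Price P = 283 - 2·(129/2) = 154.
Bastion's profit: (154 - 123)·(31/2) = 961/2.

480.50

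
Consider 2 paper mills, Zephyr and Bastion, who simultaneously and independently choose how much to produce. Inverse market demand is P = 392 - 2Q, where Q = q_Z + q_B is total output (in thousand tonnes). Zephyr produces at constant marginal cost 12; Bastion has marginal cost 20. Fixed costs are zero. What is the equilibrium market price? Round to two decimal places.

141.33

Zephyr's profit: π_Z = (392 - 2Q)q_Z - (12q_Z). Setting ∂π_Z/∂q_Z = 0: 380 - 4q_Z - 2(q_B) = 0.
Bastion's first-order condition: 372 - 4q_B - 2(q_Z) = 0.
Best responses: q_Z = (380 - 2q_B)/4, q_B = (372 - 2q_Z)/4.
Solving the pair: q_Z = 194/3, q_B = 182/3.
Total output Q = 376/3, so price P = 392 - 2·(376/3) = 424/3.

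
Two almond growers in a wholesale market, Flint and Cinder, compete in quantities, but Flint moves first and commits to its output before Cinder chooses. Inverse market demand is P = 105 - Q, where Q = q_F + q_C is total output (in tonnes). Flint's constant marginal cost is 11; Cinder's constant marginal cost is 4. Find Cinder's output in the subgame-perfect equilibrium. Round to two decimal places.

28.75

Solve by backward induction. Given q_F, the follower Cinder maximises π_C = (105 - q_F - q_C)q_C - 4q_C.
Follower FOC: 101 - q_F - 2q_C = 0, so q_C(q_F) = (101 - q_F)/2.
Flint substitutes q_C(q_F) into its own profit: π_F = q_F(105 - q_F - (101 - q_F)/2) - 11q_F = (109/2 - (1/2)q_F)q_F - 11q_F.
Maximising: ∂π_F/∂q_F = 87/2 - q_F = 0, giving q_F = 87/2.
Then q_C = (101 - 87/2)/2 = 115/4.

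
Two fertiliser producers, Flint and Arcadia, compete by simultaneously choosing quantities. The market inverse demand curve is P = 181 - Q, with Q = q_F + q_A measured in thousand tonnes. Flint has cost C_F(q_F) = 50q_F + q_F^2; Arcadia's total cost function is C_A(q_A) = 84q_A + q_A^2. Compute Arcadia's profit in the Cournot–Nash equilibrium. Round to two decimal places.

587.10

Flint's profit: π_F = (181 - Q)q_F - (50q_F + q_F²). Setting ∂π_F/∂q_F = 0: 131 - 4q_F - (q_A) = 0.
Arcadia's profit: π_A = (181 - Q)q_A - (84q_A + q_A²). Setting ∂π_A/∂q_A = 0: 97 - 4q_A - (q_F) = 0.
So q_F = (131 - q_A)/4 and q_A = (97 - q_F)/4.
Substituting one into the other gives q_F = 427/15 and q_A = 257/15.
Price P = 181 - 228/5 = 677/5.
Arcadia's profit: (677/5)·(257/15) - 84·(257/15) - (257/15)² = 587.1022.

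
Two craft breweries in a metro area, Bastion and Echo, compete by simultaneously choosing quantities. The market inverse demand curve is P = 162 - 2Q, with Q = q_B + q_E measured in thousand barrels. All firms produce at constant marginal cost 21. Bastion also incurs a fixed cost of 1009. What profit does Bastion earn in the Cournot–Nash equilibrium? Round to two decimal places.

95.50

A representative firm's profit is π_i = q_i(162 - 2Q) - 21q_i.
Setting ∂π_i/∂q_i = 0 with rivals' quantities fixed: 141 - 4q_i - 2q_j = 0.
By symmetry each firm produces the same amount; substituting q_j = q_i yields q_i = 141/6 = 47/2.
Price P = 162 - 2·47 = 68.
Bastion's profit: (68 - 21)·(47/2) - 1009 = 191/2.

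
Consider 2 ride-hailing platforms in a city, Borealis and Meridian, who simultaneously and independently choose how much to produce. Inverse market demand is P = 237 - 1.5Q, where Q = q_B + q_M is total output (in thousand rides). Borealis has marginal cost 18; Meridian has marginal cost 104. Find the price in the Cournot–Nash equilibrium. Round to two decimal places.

Borealis's profit: π_B = (237 - 1.5Q)q_B - (18q_B). Setting ∂π_B/∂q_B = 0: 219 - 3q_B - (3/2)(q_M) = 0.
Meridian's profit: π_M = (237 - 1.5Q)q_M - (104q_M). Setting ∂π_M/∂q_M = 0: 133 - 3q_M - (3/2)(q_B) = 0.
Rearranging gives the reaction functions q_B = (219 - (3/2)q_M)/3 and q_M = (133 - (3/2)q_B)/3.
Substituting one into the other gives q_B = 610/9 and q_M = 94/9.
Total output Q = 704/9, so price P = 237 - (3/2)·(704/9) = 359/3.

119.67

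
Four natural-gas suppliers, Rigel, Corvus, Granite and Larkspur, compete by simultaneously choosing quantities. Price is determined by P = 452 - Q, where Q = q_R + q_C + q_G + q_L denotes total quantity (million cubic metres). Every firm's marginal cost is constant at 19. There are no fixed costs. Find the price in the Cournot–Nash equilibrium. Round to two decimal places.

Each firm earns π_i = (452 - Q)q_i - 19q_i.
First-order condition (treating rivals' output as given): 433 - 2q_i - Σ_{j≠i} q_j = 0.
With identical firms every q_j equals q_i, so Σ_{j≠i} q_j = 3q_i and 433 = 5q_i, giving q_i = 433/5.
Total output Q = 1732/5, so price P = 452 - 1732/5 = 528/5.

105.60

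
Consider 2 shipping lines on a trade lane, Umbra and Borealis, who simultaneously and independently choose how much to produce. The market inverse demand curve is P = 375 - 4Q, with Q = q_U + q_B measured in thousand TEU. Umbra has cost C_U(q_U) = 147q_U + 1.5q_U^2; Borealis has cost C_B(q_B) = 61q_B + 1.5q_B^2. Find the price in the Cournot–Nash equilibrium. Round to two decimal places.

Umbra's profit: π_U = (375 - 4Q)q_U - (147q_U + (3/2)q_U²). Setting ∂π_U/∂q_U = 0: 228 - 11q_U - 4(q_B) = 0.
Borealis's first-order condition: 314 - 11q_B - 4(q_U) = 0.
Best responses: q_U = (228 - 4q_B)/11, q_B = (314 - 4q_U)/11.
Substituting one into the other gives q_U = 1252/105 and q_B = 24.2095.
Total output Q = 542/15, so price P = 375 - 4·(542/15) = 230.4667.

230.47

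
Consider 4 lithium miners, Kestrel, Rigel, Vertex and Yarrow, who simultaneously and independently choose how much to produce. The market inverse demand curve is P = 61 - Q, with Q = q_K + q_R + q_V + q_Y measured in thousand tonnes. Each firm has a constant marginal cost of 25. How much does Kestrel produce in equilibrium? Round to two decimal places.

7.20

A representative firm's profit is π_i = q_i(61 - Q) - 25q_i.
First-order condition (treating rivals' output as given): 36 - 2q_i - Σ_{j≠i} q_j = 0.
By symmetry each firm produces the same amount; substituting Σ_{j≠i} q_j = 3q_i yields q_i = 36/5.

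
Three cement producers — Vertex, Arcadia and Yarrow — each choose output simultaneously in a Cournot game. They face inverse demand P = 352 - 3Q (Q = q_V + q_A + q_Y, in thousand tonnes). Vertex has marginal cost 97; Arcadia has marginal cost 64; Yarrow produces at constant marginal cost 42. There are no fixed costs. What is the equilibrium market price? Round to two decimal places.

138.75

Vertex's profit: π_V = (352 - 3Q)q_V - (97q_V). Setting ∂π_V/∂q_V = 0: 255 - 6q_V - 3(q_A + q_Y) = 0.
Arcadia's first-order condition: 288 - 6q_A - 3(q_V + q_Y) = 0.
Yarrow's profit: π_Y = (352 - 3Q)q_Y - (42q_Y). Setting ∂π_Y/∂q_Y = 0: 310 - 6q_Y - 3(q_V + q_A) = 0.
Adding the 3 first-order conditions: 853 − 12Q = 0, so Q = 853/12.
Back-substituting: q_V = (255 − 853/4)/3 = 167/12, q_A = (288 − 853/4)/3 = 299/12, q_Y = (310 − 853/4)/3 = 129/4.
Total output Q = 853/12, so price P = 352 - 3·(853/12) = 555/4.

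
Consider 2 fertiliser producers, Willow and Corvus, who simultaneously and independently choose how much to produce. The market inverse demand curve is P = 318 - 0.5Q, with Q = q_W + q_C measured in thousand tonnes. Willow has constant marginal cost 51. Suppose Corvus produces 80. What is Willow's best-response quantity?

227

With the rival's output fixed at 80, Willow's profit is π_W = (318 - (1/2)·80 - (1/2)q_W)q_W - (51q_W) = (278 - (1/2)q_W)q_W - (51q_W).
∂π_W/∂q_W = 227 - q_W = 0, so q_W = 227.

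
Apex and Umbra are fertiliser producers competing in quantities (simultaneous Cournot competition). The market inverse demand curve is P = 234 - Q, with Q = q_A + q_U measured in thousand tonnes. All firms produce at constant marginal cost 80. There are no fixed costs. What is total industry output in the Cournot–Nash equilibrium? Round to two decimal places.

102.67

A representative firm's profit is π_i = q_i(234 - Q) - 80q_i.
Setting ∂π_i/∂q_i = 0 with rivals' quantities fixed: 154 - 2q_i - q_j = 0.
By symmetry each firm produces the same amount; substituting q_j = q_i yields q_i = 154/3.
Total output Q = 154/3 + 154/3 = 308/3.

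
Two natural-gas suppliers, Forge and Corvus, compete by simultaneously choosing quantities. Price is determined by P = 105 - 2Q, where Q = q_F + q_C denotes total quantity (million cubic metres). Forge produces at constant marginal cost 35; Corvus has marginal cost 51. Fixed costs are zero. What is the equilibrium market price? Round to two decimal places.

Forge's profit: π_F = (105 - 2Q)q_F - (35q_F). Setting ∂π_F/∂q_F = 0: 70 - 4q_F - 2(q_C) = 0.
Corvus's profit: π_C = (105 - 2Q)q_C - (51q_C). Setting ∂π_C/∂q_C = 0: 54 - 4q_C - 2(q_F) = 0.
Best responses: q_F = (70 - 2q_C)/4, q_C = (54 - 2q_F)/4.
Substituting one into the other gives q_F = 43/3 and q_C = 19/3.
Total output Q = 62/3, so price P = 105 - 2·(62/3) = 191/3.

63.67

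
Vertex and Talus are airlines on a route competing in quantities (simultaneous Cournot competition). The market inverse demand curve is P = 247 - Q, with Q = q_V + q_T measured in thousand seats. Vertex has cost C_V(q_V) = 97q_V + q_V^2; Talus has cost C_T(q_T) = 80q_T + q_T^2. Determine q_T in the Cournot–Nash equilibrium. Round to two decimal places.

34.53

Vertex's profit: π_V = (247 - Q)q_V - (97q_V + q_V²). Setting ∂π_V/∂q_V = 0: 150 - 4q_V - (q_T) = 0.
Talus's first-order condition: 167 - 4q_T - (q_V) = 0.
Best responses: q_V = (150 - q_T)/4, q_T = (167 - q_V)/4.
Substituting one into the other gives q_V = 433/15 and q_T = 518/15.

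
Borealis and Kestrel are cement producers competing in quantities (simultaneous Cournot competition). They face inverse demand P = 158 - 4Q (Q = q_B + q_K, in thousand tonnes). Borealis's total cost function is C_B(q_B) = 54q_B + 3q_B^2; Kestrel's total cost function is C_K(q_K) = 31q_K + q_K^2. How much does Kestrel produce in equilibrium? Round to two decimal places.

10.98

Borealis's profit: π_B = (158 - 4Q)q_B - (54q_B + 3q_B²). Setting ∂π_B/∂q_B = 0: 104 - 14q_B - 4(q_K) = 0.
Kestrel's profit: π_K = (158 - 4Q)q_K - (31q_K + q_K²). Setting ∂π_K/∂q_K = 0: 127 - 10q_K - 4(q_B) = 0.
So q_B = (104 - 4q_K)/14 and q_K = (127 - 4q_B)/10.
Solving the pair: q_B = 133/31, q_K = 681/62.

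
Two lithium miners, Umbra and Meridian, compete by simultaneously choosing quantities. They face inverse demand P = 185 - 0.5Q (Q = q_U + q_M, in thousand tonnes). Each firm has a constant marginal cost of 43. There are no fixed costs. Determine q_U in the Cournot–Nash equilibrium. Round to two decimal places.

Each firm earns π_i = (185 - 0.5Q)q_i - 43q_i.
Setting ∂π_i/∂q_i = 0 with rivals' quantities fixed: 142 - q_i - (1/2)q_j = 0.
By symmetry each firm produces the same amount; substituting q_j = q_i yields q_i = 142/(3/2) = 284/3.

94.67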